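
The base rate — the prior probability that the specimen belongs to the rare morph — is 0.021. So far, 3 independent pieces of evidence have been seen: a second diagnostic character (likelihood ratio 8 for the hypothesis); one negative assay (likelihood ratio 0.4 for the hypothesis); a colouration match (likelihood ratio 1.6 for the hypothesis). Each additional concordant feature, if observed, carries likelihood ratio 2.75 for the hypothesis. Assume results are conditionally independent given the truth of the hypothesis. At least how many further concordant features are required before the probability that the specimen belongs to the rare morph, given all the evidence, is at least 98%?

7

Prior odds = 0.021/0.979 = 21/979.
Combined Bayes factor of the evidence already in hand = 8 × 0.4 × 1.6 = 5.12.
Odds after that evidence = (21/979) × 5.12 = 2688/24475.
Target odds = 0.98/0.02 = 49.
Need 2.75ⁿ ≥ 49 ÷ (2688/24475) = 171325/384.
2.75⁶ = 1771561/4096 falls short of 171325/384 but 2.75⁷ = 19487171/16384 reaches it, so n = 7.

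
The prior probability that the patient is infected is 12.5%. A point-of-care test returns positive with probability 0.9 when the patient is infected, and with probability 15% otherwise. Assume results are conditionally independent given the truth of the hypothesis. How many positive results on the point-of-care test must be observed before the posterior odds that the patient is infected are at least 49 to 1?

4

Prior odds = 0.125/0.875 = 1/7.
Likelihood ratio of a positive result = 0.9/0.15 = 6.
Target odds = 49.
Need (1/7) × 6ⁿ ≥ 49, i.e. 6ⁿ ≥ 343.
6³ = 216 falls short of 343 but 6⁴ = 1296 reaches it, so n = 4.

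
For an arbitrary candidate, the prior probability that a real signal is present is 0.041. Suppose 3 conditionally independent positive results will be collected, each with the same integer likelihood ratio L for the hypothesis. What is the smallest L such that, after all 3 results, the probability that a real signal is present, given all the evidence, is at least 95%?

Prior odds = 0.041/0.959 = 41/959.
Target odds = 0.95/0.05 = 19.
Need L³ ≥ 19 ÷ (41/959) = 18221/41.
7³ = 343 < 18221/41 ≤ 512 = 8³, so L = 8.

8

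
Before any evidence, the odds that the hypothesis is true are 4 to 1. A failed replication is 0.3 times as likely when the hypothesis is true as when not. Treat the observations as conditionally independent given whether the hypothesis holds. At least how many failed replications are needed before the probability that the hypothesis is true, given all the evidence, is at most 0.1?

3

Prior odds = 4.
Likelihood ratio per failed replication = 0.3.
Target posterior odds = 0.1/0.9 = 1/9.
Need 4 × 0.3ⁿ ≤ 1/9, i.e. 0.3ⁿ ≤ 1/36.
0.3² = 0.09 is still above 1/36 but 0.3³ = 0.027 is at or below it, so n = 3.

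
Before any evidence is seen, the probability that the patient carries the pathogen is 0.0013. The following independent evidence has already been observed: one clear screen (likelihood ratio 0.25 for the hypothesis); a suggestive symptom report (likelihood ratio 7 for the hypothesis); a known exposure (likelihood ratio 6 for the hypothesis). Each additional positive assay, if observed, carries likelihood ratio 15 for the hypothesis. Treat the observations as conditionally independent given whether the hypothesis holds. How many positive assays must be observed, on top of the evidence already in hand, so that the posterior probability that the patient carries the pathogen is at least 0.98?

Prior odds = 0.0013/0.9987 = 13/9987.
Combined Bayes factor of the evidence already in hand = 0.25 × 7 × 6 = 10.5.
Odds after that evidence = (13/9987) × 10.5 = 91/6658.
Target odds = 0.98/0.02 = 49.
Need 15ⁿ ≥ 49 ÷ (91/6658) = 46606/13.
15³ = 3375 falls short of 46606/13 but 15⁴ = 50625 reaches it, so n = 4.

4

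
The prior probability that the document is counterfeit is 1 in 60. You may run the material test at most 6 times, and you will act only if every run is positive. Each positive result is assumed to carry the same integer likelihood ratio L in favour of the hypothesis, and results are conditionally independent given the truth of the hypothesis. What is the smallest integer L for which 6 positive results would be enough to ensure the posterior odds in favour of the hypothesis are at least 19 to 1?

4

Prior odds = (1/60)/(59/60) = 1/59.
Target odds = 19.
Need L⁶ ≥ 19 ÷ (1/59) = 1121.
3⁶ = 729 < 1121 ≤ 4096 = 4⁶, so L = 4.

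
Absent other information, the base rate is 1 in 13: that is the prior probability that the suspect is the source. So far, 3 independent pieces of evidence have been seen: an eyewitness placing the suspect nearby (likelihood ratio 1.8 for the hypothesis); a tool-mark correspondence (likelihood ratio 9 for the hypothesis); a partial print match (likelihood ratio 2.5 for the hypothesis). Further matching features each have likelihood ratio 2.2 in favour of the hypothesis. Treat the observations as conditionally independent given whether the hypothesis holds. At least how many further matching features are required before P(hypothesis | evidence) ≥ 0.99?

Prior odds = (1/13)/(12/13) = 1/12.
Combined Bayes factor of the evidence already in hand = 1.8 × 9 × 2.5 = 40.5.
Odds after that evidence = (1/12) × 40.5 = 3.375.
Target odds = 0.99/0.01 = 99.
Need 2.2ⁿ ≥ 99 ÷ 3.375 = 88/3.
2.2⁴ = 23.4256 falls short of 88/3 but 2.2⁵ = 51.53632 reaches it, so n = 5.

5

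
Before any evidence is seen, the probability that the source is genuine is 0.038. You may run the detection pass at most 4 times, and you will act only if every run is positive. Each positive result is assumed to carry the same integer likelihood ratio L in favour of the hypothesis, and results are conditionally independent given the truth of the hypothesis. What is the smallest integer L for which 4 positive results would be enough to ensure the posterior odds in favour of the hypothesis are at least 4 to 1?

Prior odds = 0.038/0.962 = 19/481.
Target odds = 4.
Need L⁴ ≥ 4 ÷ (19/481) = 1924/19.
3⁴ = 81 < 1924/19 ≤ 256 = 4⁴, so L = 4.

4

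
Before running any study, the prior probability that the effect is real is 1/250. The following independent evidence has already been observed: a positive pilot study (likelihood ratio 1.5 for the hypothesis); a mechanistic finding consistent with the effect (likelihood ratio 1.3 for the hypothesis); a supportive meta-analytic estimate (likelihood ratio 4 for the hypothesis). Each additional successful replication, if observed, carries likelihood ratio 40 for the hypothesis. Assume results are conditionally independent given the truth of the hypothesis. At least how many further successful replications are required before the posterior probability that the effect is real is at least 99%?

Prior odds = 0.004/0.996 = 1/249.
Combined Bayes factor of the evidence already in hand = 1.5 × 1.3 × 4 = 7.8.
Odds after that evidence = (1/249) × 7.8 = 13/415.
Target odds = 0.99/0.01 = 99.
Need 40ⁿ ≥ 99 ÷ (13/415) = 41085/13.
40² = 1600 falls short of 41085/13 but 40³ = 64000 reaches it, so n = 3.

3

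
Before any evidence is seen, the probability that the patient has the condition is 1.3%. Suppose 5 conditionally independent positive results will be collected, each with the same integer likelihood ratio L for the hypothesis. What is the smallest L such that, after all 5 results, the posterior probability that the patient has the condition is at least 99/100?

Prior odds = 0.013/0.987 = 13/987.
Target odds = 0.99/0.01 = 99.
Need L⁵ ≥ 99 ÷ (13/987) = 97713/13.
5⁵ = 3125 < 97713/13 ≤ 7776 = 6⁵, so L = 6.

6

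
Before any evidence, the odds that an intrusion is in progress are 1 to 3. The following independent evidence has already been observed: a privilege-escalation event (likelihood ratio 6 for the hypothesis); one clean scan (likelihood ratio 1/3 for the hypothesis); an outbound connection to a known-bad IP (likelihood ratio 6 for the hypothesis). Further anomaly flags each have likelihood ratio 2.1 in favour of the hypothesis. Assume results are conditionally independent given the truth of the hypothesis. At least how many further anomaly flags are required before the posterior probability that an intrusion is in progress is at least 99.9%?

8

Prior odds = 1/3.
Combined Bayes factor of the evidence already in hand = 6 × (1/3) × 6 = 12.
Odds after that evidence = (1/3) × 12 = 4.
Target odds = 0.999/0.001 = 999.
Need 2.1ⁿ ≥ 999 ÷ 4 = 249.75.
2.1⁷ ≈180.109 falls short of 249.75 but 2.1⁸ ≈378.229 reaches it, so n = 8.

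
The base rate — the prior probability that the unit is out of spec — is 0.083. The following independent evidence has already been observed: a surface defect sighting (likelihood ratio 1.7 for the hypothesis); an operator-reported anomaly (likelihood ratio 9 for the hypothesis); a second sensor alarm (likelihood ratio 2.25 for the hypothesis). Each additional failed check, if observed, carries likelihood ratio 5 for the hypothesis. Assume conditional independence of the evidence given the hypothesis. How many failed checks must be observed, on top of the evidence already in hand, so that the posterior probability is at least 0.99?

3

Prior odds = 0.083/0.917 = 83/917.
Combined Bayes factor of the evidence already in hand = 1.7 × 9 × 2.25 = 34.425.
Odds after that evidence = (83/917) × 34.425 = 114291/36680.
Target odds = 0.99/0.01 = 99.
Need 5ⁿ ≥ 99 ÷ (114291/36680) = 403480/12699.
5² = 25 falls short of 403480/12699 but 5³ = 125 reaches it, so n = 3.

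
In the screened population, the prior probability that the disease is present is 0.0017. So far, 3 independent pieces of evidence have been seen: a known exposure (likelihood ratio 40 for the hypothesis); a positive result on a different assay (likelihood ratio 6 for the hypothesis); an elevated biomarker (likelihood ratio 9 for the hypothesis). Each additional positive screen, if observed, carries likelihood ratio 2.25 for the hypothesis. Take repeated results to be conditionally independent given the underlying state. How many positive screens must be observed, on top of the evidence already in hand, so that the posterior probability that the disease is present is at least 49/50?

Prior odds = 0.0017/0.9983 = 17/9983.
Combined Bayes factor of the evidence already in hand = 40 × 6 × 9 = 2160.
Odds after that evidence = (17/9983) × 2160 = 36720/9983.
Target odds = 0.98/0.02 = 49.
Need 2.25ⁿ ≥ 49 ÷ (36720/9983) = 489167/36720.
2.25³ = 11.390625 falls short of 489167/36720 but 2.25⁴ = 25.62890625 reaches it, so n = 4.

4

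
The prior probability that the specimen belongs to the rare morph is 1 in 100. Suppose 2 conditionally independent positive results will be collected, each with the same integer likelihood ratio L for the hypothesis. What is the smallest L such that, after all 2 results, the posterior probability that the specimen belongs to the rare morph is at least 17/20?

Prior odds = 0.01/0.99 = 1/99.
Target odds = 0.85/0.15 = 17/3.
Need L² ≥ 17/3 ÷ (1/99) = 561.
23² = 529 < 561 ≤ 576 = 24², so L = 24.

24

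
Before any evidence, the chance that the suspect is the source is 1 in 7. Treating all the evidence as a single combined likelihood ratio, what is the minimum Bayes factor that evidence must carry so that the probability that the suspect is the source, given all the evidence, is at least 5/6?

30

Prior odds = (1/7)/(6/7) = 1/6.
Target odds = (5/6)/(1/6) = 5.
Required Bayes factor = 5 ÷ (1/6) = 30.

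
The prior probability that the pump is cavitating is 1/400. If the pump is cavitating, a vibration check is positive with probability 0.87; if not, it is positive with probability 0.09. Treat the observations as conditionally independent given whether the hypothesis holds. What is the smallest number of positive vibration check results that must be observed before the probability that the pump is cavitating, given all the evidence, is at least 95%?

4

Prior odds = 0.0025/0.9975 = 1/399.
Likelihood ratio of a positive = 0.87/0.09 = 29/3.
Target posterior odds = 0.95/0.05 = 19.
Need (1/399) × (29/3)ⁿ ≥ 19, i.e. (29/3)ⁿ ≥ 7581.
(29/3)³ = 24389/27 falls short of 7581 but (29/3)⁴ = 707281/81 reaches it, so n = 4.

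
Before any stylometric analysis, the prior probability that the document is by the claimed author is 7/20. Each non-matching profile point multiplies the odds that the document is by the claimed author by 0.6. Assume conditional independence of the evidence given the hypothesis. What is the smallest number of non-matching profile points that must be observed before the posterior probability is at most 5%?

Prior odds = 0.35/0.65 = 7/13.
Likelihood ratio per non-matching profile point = 0.6.
Target odds: 0.05 ÷ 0.95 = 1/19.
Need (7/13) × 0.6ⁿ ≤ 1/19, i.e. 0.6ⁿ ≤ 13/133.
0.6⁴ = 0.1296 is still above 13/133 but 0.6⁵ = 0.07776 is at or below it, so n = 5.

5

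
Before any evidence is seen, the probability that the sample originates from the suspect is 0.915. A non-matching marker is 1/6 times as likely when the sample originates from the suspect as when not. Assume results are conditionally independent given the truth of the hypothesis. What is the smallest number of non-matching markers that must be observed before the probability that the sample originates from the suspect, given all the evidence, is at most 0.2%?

5

Prior odds: 0.915 ÷ 0.085 = 183/17.
Likelihood ratio per non-matching marker = 1/6.
Target odds: 0.002 ÷ 0.998 = 1/499.
Require (1/6)ⁿ ≤ 1/499 ÷ (183/17) = 17/91317.
(1/6)⁴ = 1/1296 is still above 17/91317 but (1/6)⁵ = 1/7776 is at or below it, so n = 5.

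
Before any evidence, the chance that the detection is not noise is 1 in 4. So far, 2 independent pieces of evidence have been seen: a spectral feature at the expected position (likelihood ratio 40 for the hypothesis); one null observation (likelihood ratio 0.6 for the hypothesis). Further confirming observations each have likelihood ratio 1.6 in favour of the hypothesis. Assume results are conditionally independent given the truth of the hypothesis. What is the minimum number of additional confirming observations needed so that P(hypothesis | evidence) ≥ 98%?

Prior odds = 0.25/0.75 = 1/3.
Combined Bayes factor of the evidence already in hand = 40 × 0.6 = 24.
Odds after that evidence = (1/3) × 24 = 8.
Target odds = 0.98/0.02 = 49.
Need 1.6ⁿ ≥ 49 ÷ 8 = 6.125.
1.6³ = 4.096 falls short of 6.125 but 1.6⁴ = 6.5536 reaches it, so n = 4.

4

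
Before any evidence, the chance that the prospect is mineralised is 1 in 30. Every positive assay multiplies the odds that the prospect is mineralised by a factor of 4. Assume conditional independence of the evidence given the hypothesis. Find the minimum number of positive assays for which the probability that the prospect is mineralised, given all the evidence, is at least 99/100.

6

Prior odds: (1/30) ÷ (29/30) = 1/29.
Likelihood ratio per positive assay = 4.
Target posterior odds = 0.99/0.01 = 99.
Require 4ⁿ ≥ 99 ÷ (1/29) = 2871.
4⁵ = 1024 falls short of 2871 but 4⁶ = 4096 reaches it, so n = 6.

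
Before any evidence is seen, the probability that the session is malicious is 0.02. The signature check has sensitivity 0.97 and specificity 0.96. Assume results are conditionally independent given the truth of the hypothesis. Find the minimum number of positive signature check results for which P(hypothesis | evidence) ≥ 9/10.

Prior odds = 0.02/0.98 = 1/49.
False-positive rate = 1 − 0.96 = 0.04; likelihood ratio of a positive = 0.97/0.04 = 24.25.
Target posterior odds = 0.9/0.1 = 9.
Need (1/49) × 24.25ⁿ ≥ 9, i.e. 24.25ⁿ ≥ 441.
24.25¹ = 24.25 falls short of 441 but 24.25² = 588.0625 reaches it, so n = 2.

2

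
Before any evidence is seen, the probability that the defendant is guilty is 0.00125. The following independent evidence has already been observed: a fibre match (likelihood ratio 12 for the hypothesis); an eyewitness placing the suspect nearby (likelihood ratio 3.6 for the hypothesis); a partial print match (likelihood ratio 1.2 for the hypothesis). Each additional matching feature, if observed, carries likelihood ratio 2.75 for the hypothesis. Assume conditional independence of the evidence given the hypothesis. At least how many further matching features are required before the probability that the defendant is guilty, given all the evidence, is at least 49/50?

Prior odds = 0.00125/0.99875 = 1/799.
Combined Bayes factor of the evidence already in hand = 12 × 3.6 × 1.2 = 51.84.
Odds after that evidence = (1/799) × 51.84 = 1296/19975.
Target odds = 0.98/0.02 = 49.
Need 2.75ⁿ ≥ 49 ÷ (1296/19975) = 978775/1296.
2.75⁶ = 1771561/4096 falls short of 978775/1296 but 2.75⁷ = 19487171/16384 reaches it, so n = 7.

7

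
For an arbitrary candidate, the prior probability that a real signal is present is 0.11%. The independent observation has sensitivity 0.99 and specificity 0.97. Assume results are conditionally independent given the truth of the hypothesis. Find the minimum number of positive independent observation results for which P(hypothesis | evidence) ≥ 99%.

4

Prior odds = 0.0011/0.9989 = 11/9989.
False-positive rate = 1 − 0.97 = 0.03; likelihood ratio of a positive = 0.99/0.03 = 33.
Target odds: 0.99 ÷ 0.01 = 99.
Need (11/9989) × 33ⁿ ≥ 99, i.e. 33ⁿ ≥ 89901.
33³ = 35937 falls short of 89901 but 33⁴ = 1185921 reaches it, so n = 4.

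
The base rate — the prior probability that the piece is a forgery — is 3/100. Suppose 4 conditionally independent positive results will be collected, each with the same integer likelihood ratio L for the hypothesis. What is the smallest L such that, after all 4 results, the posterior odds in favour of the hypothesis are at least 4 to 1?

4

Prior odds = 0.03/0.97 = 3/97.
Target odds = 4.
Need L⁴ ≥ 4 ÷ (3/97) = 388/3.
3⁴ = 81 < 388/3 ≤ 256 = 4⁴, so L = 4.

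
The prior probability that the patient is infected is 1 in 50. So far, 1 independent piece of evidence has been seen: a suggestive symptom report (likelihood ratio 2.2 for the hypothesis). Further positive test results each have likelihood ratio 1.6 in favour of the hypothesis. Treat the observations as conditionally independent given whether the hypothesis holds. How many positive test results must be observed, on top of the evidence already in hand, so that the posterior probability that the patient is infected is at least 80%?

Prior odds = 0.02/0.98 = 1/49.
Bayes factor of the evidence already in hand = 2.2.
Odds after that evidence = (1/49) × 2.2 = 11/245.
Target odds = 0.8/0.2 = 4.
Need 1.6ⁿ ≥ 4 ÷ (11/245) = 980/11.
1.6⁹ = 134217728/1953125 falls short of 980/11 but 1.6¹⁰ ≈109.951 reaches it, so n = 10.

10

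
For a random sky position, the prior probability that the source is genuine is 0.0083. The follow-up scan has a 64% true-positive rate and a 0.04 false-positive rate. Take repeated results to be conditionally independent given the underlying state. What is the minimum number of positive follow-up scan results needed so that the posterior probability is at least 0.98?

Prior odds: 0.0083 ÷ 0.9917 = 83/9917.
Likelihood ratio of a positive result = 0.64/0.04 = 16.
Target posterior odds = 0.98/0.02 = 49.
Need (83/9917) × 16ⁿ ≥ 49, i.e. 16ⁿ ≥ 485933/83.
16³ = 4096 falls short of 485933/83 but 16⁴ = 65536 reaches it, so n = 4.

4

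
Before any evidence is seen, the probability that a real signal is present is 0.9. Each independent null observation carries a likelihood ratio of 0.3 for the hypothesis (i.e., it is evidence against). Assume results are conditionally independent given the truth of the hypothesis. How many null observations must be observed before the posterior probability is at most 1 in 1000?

Prior odds = 0.9/0.1 = 9.
Likelihood ratio per null observation = 0.3.
Target odds: 0.001 ÷ 0.999 = 1/999.
Require 0.3ⁿ ≤ 1/999 ÷ 9 = 1/8991.
0.3⁷ = 2187/10000000 is still above 1/8991 but 0.3⁸ = 6561/100000000 is at or below it, so n = 8.

8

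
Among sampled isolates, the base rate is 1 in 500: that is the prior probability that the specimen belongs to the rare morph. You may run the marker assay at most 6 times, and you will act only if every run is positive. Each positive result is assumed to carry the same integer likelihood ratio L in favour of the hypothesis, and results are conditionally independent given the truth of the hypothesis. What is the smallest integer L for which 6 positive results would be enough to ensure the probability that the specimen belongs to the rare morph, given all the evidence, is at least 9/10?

Prior odds = 0.002/0.998 = 1/499.
Target odds = 0.9/0.1 = 9.
Need L⁶ ≥ 9 ÷ (1/499) = 4491.
4⁶ = 4096 < 4491 ≤ 15625 = 5⁶, so L = 5.

5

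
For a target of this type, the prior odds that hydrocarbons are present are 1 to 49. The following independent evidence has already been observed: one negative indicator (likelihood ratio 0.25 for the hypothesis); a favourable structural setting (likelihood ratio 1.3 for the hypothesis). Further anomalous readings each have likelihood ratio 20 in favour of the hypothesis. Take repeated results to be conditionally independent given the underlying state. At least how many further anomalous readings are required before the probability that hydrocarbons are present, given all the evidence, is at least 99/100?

4

Prior odds = 1/49.
Combined Bayes factor of the evidence already in hand = 0.25 × 1.3 = 0.325.
Odds after that evidence = (1/49) × 0.325 = 13/1960.
Target odds = 0.99/0.01 = 99.
Need 20ⁿ ≥ 99 ÷ (13/1960) = 194040/13.
20³ = 8000 falls short of 194040/13 but 20⁴ = 160000 reaches it, so n = 4.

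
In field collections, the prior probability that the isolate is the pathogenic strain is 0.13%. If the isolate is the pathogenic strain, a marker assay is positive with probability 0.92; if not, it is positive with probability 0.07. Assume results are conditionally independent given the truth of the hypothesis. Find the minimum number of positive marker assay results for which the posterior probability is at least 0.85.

4

Prior odds: 0.0013 ÷ 0.9987 = 13/9987.
Likelihood ratio of a positive = 0.92/0.07 = 92/7.
Target odds: 0.85 ÷ 0.15 = 17/3.
Require (92/7)ⁿ ≥ 17/3 ÷ (13/9987) = 56593/13.
(92/7)³ = 778688/343 falls short of 56593/13 but (92/7)⁴ = 71639296/2401 reaches it, so n = 4.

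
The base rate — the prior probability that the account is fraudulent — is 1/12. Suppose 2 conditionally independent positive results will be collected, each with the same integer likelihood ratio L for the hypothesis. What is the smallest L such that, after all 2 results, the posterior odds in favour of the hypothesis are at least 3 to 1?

6

Prior odds = (1/12)/(11/12) = 1/11.
Target odds = 3.
Need L² ≥ 3 ÷ (1/11) = 33.
5² = 25 < 33 ≤ 36 = 6², so L = 6.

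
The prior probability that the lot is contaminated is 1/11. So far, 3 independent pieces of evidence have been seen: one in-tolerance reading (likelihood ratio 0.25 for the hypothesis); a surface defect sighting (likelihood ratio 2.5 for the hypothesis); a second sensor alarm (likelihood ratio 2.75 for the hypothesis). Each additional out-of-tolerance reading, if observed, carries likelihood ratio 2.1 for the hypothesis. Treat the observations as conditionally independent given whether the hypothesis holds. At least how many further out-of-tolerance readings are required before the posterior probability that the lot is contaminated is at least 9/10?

6

Prior odds = (1/11)/(10/11) = 0.1.
Combined Bayes factor of the evidence already in hand = 0.25 × 2.5 × 2.75 = 1.71875.
Odds after that evidence = 0.1 × 1.71875 = 0.171875.
Target odds = 0.9/0.1 = 9.
Need 2.1ⁿ ≥ 9 ÷ 0.171875 = 576/11.
2.1⁵ = 4084101/100000 falls short of 576/11 but 2.1⁶ = 85766121/1000000 reaches it, so n = 6.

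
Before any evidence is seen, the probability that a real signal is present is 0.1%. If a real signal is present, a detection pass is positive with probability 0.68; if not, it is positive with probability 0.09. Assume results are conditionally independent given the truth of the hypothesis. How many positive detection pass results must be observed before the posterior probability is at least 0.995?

Prior odds: 0.001 ÷ 0.999 = 1/999.
Likelihood ratio of a positive = 0.68/0.09 = 68/9.
Target posterior odds = 0.995/0.005 = 199.
Need (1/999) × (68/9)ⁿ ≥ 199, i.e. (68/9)ⁿ ≥ 198801.
(68/9)⁶ ≈186037 falls short of 198801 but (68/9)⁷ ≈1.40561e+06 reaches it, so n = 7.

7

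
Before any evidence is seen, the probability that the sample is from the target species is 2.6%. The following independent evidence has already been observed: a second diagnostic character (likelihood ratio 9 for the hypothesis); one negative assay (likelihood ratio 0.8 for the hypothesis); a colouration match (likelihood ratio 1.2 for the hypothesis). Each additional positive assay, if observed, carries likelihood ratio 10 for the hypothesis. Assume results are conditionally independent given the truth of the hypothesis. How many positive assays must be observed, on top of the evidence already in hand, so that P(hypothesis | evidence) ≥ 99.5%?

3

Prior odds = 0.026/0.974 = 13/487.
Combined Bayes factor of the evidence already in hand = 9 × 0.8 × 1.2 = 8.64.
Odds after that evidence = (13/487) × 8.64 = 2808/12175.
Target odds = 0.995/0.005 = 199.
Need 10ⁿ ≥ 199 ÷ (2808/12175) = 2422825/2808.
10² = 100 falls short of 2422825/2808 but 10³ = 1000 reaches it, so n = 3.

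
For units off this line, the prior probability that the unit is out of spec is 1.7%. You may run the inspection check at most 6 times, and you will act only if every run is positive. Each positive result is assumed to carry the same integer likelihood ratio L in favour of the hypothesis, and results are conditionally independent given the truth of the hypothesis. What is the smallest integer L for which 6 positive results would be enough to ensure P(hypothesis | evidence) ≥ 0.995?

5

Prior odds = 0.017/0.983 = 17/983.
Target odds = 0.995/0.005 = 199.
Need L⁶ ≥ 199 ÷ (17/983) = 195617/17.
4⁶ = 4096 < 195617/17 ≤ 15625 = 5⁶, so L = 5.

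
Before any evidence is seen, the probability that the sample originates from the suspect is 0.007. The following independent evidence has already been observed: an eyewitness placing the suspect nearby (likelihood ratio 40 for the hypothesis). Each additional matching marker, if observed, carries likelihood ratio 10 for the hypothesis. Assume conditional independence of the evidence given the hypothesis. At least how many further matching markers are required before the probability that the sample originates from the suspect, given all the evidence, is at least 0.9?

2

Prior odds = 0.007/0.993 = 7/993.
Bayes factor of the evidence already in hand = 40.
Odds after that evidence = (7/993) × 40 = 280/993.
Target odds = 0.9/0.1 = 9.
Need 10ⁿ ≥ 9 ÷ (280/993) = 8937/280.
10¹ = 10 falls short of 8937/280 but 10² = 100 reaches it, so n = 2.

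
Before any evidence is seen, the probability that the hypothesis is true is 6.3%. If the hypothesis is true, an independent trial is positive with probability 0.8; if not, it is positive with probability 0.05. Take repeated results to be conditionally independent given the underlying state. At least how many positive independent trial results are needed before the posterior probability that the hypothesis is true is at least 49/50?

3

Prior odds = 0.063/0.937 = 63/937.
Likelihood ratio of a positive = 0.8/0.05 = 16.
Target posterior odds = 0.98/0.02 = 49.
Require 16ⁿ ≥ 49 ÷ (63/937) = 6559/9.
16² = 256 falls short of 6559/9 but 16³ = 4096 reaches it, so n = 3.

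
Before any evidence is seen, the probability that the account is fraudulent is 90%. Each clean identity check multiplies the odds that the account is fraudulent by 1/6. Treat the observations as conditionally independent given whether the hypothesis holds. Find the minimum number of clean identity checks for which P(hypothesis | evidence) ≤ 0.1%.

Prior odds = 0.9/0.1 = 9.
Likelihood ratio per clean identity check = 1/6.
Target odds: 0.001 ÷ 0.999 = 1/999.
Require (1/6)ⁿ ≤ 1/999 ÷ 9 = 1/8991.
(1/6)⁵ = 1/7776 is still above 1/8991 but (1/6)⁶ = 1/46656 is at or below it, so n = 6.

6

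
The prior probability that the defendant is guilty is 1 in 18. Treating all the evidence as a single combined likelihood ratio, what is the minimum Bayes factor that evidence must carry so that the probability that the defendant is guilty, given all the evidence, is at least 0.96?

408

Prior odds = (1/18)/(17/18) = 1/17.
Target odds = 0.96/0.04 = 24.
Required Bayes factor = 24 ÷ (1/17) = 408.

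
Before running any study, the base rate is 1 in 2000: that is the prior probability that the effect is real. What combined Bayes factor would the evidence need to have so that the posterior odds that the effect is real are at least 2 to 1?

Prior odds = 0.0005/0.9995 = 1/1999.
Target odds = 2.
Required Bayes factor = 2 ÷ (1/1999) = 3998.

3998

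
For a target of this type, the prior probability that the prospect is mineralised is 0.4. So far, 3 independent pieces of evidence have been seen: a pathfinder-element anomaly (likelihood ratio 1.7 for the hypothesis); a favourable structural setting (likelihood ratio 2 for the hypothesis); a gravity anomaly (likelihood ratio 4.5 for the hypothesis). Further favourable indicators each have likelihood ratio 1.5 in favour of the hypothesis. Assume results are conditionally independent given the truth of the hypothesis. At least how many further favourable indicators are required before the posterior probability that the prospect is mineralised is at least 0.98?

Prior odds = 0.4/0.6 = 2/3.
Combined Bayes factor of the evidence already in hand = 1.7 × 2 × 4.5 = 15.3.
Odds after that evidence = (2/3) × 15.3 = 10.2.
Target odds = 0.98/0.02 = 49.
Need 1.5ⁿ ≥ 49 ÷ 10.2 = 245/51.
1.5³ = 3.375 falls short of 245/51 but 1.5⁴ = 5.0625 reaches it, so n = 4.

4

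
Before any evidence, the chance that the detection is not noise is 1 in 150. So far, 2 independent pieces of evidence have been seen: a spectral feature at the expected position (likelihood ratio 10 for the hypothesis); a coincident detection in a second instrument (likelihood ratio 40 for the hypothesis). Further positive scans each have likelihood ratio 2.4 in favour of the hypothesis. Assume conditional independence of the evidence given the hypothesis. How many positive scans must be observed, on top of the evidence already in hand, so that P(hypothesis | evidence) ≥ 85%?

Prior odds = (1/150)/(149/150) = 1/149.
Combined Bayes factor of the evidence already in hand = 10 × 40 = 400.
Odds after that evidence = (1/149) × 400 = 400/149.
Target odds = 0.85/0.15 = 17/3.
Need 2.4ⁿ ≥ 17/3 ÷ (400/149) = 2533/1200.
2.4¹ = 2.4, which meets the required 2533/1200; so n = 1.

1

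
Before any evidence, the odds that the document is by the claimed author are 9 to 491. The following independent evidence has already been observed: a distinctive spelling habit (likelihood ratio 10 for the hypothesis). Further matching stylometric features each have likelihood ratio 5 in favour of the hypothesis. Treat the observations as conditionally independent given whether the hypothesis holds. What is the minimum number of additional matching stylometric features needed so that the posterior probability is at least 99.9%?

Prior odds = 9/491.
Bayes factor of the evidence already in hand = 10.
Odds after that evidence = (9/491) × 10 = 90/491.
Target odds = 0.999/0.001 = 999.
Need 5ⁿ ≥ 999 ÷ (90/491) = 5450.1.
5⁵ = 3125 falls short of 5450.1 but 5⁶ = 15625 reaches it, so n = 6.

6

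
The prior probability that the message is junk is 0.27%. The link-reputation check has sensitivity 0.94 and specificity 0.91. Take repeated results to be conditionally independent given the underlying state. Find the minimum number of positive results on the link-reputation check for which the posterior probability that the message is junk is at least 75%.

Prior odds: 0.0027 ÷ 0.9973 = 27/9973.
False-positive rate = 1 − 0.91 = 0.09; likelihood ratio of a positive = 0.94/0.09 = 94/9.
Target posterior odds = 0.75/0.25 = 3.
Need (27/9973) × (94/9)ⁿ ≥ 3, i.e. (94/9)ⁿ ≥ 9973/9.
(94/9)² = 8836/81 falls short of 9973/9 but (94/9)³ = 830584/729 reaches it, so n = 3.

3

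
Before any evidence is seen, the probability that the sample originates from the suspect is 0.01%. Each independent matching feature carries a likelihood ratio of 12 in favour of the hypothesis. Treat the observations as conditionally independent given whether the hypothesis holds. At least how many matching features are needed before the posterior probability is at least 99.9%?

7

Prior odds: 0.0001 ÷ 0.9999 = 1/9999.
Likelihood ratio per matching feature = 12.
Target posterior odds = 0.999/0.001 = 999.
Require 12ⁿ ≥ 999 ÷ (1/9999) = 9989001.
12⁶ = 2985984 falls short of 9989001 but 12⁷ = 35831808 reaches it, so n = 7.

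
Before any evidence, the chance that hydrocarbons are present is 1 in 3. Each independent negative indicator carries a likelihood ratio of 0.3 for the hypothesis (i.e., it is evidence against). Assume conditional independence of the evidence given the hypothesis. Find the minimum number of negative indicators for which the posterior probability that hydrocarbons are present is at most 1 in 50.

Prior odds: (1/3) ÷ (2/3) = 0.5.
Likelihood ratio per negative indicator = 0.3.
Target posterior odds = 0.02/0.98 = 1/49.
Need 0.5 × 0.3ⁿ ≤ 1/49, i.e. 0.3ⁿ ≤ 2/49.
0.3² = 0.09 is still above 2/49 but 0.3³ = 0.027 is at or below it, so n = 3.

3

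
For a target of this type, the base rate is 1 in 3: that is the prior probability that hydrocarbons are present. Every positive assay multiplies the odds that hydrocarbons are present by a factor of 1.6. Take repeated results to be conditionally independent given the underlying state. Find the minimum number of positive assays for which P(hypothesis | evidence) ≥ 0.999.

Prior odds = (1/3)/(2/3) = 0.5.
Likelihood ratio per positive assay = 1.6.
Target odds: 0.999 ÷ 0.001 = 999.
Require 1.6ⁿ ≥ 999 ÷ 0.5 = 1998.
1.6¹⁶ ≈1844.67 falls short of 1998 but 1.6¹⁷ ≈2951.48 reaches it, so n = 17.

17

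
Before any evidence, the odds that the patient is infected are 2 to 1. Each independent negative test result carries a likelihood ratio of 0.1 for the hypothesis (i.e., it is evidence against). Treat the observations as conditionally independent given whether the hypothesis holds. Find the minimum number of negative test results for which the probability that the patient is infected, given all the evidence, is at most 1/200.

Prior odds = 2.
Likelihood ratio per negative test result = 0.1.
Target posterior odds = 0.005/0.995 = 1/199.
Need 2 × 0.1ⁿ ≤ 1/199, i.e. 0.1ⁿ ≤ 1/398.
0.1² = 0.01 is still above 1/398 but 0.1³ = 0.001 is at or below it, so n = 3.

3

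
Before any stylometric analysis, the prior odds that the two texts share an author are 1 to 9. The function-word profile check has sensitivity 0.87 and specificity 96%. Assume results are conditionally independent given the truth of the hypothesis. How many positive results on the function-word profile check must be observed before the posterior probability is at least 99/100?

3

Prior odds = 1/9.
False-positive rate = 1 − 0.96 = 0.04; likelihood ratio of a positive = 0.87/0.04 = 21.75.
Target posterior odds = 0.99/0.01 = 99.
Require 21.75ⁿ ≥ 99 ÷ (1/9) = 891.
21.75² = 473.0625 falls short of 891 but 21.75³ = 658503/64 reaches it, so n = 3.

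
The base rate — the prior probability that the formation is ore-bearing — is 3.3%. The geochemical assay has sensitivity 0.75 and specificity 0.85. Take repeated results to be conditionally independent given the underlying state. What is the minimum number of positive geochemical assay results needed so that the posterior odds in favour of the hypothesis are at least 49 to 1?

Prior odds = 0.033/0.967 = 33/967.
False-positive rate = 1 − 0.85 = 0.15; likelihood ratio of a positive = 0.75/0.15 = 5.
Target odds = 49.
Need (33/967) × 5ⁿ ≥ 49, i.e. 5ⁿ ≥ 47383/33.
5⁴ = 625 falls short of 47383/33 but 5⁵ = 3125 reaches it, so n = 5.

5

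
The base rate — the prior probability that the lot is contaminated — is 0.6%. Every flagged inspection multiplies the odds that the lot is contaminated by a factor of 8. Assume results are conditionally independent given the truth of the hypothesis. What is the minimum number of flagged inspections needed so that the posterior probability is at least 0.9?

Prior odds = 0.006/0.994 = 3/497.
Likelihood ratio per flagged inspection = 8.
Target odds: 0.9 ÷ 0.1 = 9.
Need (3/497) × 8ⁿ ≥ 9, i.e. 8ⁿ ≥ 1491.
8³ = 512 falls short of 1491 but 8⁴ = 4096 reaches it, so n = 4.

4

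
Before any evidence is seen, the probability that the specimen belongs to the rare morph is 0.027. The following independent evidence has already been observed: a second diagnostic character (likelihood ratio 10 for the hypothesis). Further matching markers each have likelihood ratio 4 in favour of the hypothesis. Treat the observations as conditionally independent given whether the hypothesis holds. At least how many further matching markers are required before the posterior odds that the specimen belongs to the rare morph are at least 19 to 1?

Prior odds = 0.027/0.973 = 27/973.
Bayes factor of the evidence already in hand = 10.
Odds after that evidence = (27/973) × 10 = 270/973.
Target odds = 19.
Need 4ⁿ ≥ 19 ÷ (270/973) = 18487/270.
4³ = 64 falls short of 18487/270 but 4⁴ = 256 reaches it, so n = 4.

4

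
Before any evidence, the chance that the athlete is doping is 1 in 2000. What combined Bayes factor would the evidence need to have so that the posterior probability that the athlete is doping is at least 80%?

7996

Prior odds = 0.0005/0.9995 = 1/1999.
Target odds = 0.8/0.2 = 4.
Required Bayes factor = 4 ÷ (1/1999) = 7996.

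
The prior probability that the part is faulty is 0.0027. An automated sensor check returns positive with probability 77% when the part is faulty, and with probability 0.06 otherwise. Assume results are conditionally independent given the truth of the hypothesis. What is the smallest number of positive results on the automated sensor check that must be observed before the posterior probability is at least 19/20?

Prior odds = 0.0027/0.9973 = 27/9973.
Likelihood ratio of a positive result = 0.77/0.06 = 77/6.
Target posterior odds = 0.95/0.05 = 19.
Require (77/6)ⁿ ≥ 19 ÷ (27/9973) = 189487/27.
(77/6)³ = 456533/216 falls short of 189487/27 but (77/6)⁴ = 35153041/1296 reaches it, so n = 4.

4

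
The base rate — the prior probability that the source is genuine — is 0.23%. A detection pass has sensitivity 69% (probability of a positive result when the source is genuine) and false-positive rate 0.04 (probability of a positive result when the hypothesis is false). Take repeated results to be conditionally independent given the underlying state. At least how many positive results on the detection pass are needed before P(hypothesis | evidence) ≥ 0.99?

4

Prior odds = 0.0023/0.9977 = 23/9977.
Likelihood ratio of a positive result = 0.69/0.04 = 17.25.
Target odds: 0.99 ÷ 0.01 = 99.
Need (23/9977) × 17.25ⁿ ≥ 99, i.e. 17.25ⁿ ≥ 987723/23.
17.25³ = 5132.953125 falls short of 987723/23 but 17.25⁴ = 22667121/256 reaches it, so n = 4.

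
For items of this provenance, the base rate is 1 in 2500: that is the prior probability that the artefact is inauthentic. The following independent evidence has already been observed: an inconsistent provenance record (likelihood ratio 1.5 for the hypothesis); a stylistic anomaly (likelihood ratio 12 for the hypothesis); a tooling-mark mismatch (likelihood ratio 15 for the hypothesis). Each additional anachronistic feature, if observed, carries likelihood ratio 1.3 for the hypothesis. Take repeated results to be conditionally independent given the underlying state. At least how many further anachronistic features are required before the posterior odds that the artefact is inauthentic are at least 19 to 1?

Prior odds = 0.0004/0.9996 = 1/2499.
Combined Bayes factor of the evidence already in hand = 1.5 × 12 × 15 = 270.
Odds after that evidence = (1/2499) × 270 = 90/833.
Target odds = 19.
Need 1.3ⁿ ≥ 19 ÷ (90/833) = 15827/90.
1.3¹⁹ ≈146.192 falls short of 15827/90 but 1.3²⁰ ≈190.05 reaches it, so n = 20.

20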